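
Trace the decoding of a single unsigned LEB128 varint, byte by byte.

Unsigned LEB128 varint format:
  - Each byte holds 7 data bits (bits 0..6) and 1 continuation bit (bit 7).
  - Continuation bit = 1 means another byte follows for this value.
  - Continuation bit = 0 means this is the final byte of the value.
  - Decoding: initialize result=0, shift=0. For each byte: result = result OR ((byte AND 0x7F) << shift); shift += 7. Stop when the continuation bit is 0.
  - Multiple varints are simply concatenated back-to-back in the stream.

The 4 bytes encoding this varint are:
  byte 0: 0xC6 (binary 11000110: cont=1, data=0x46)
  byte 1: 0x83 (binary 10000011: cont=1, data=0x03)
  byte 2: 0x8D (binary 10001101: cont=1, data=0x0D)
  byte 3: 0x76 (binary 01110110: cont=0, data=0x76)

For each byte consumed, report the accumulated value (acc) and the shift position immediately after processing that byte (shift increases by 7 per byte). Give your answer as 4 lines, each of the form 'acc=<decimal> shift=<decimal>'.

Answer: acc=70 shift=7
acc=454 shift=14
acc=213446 shift=21
acc=247677382 shift=28

Derivation:
byte 0=0xC6: payload=0x46=70, contrib = 70<<0 = 70; acc -> 70, shift -> 7
byte 1=0x83: payload=0x03=3, contrib = 3<<7 = 384; acc -> 454, shift -> 14
byte 2=0x8D: payload=0x0D=13, contrib = 13<<14 = 212992; acc -> 213446, shift -> 21
byte 3=0x76: payload=0x76=118, contrib = 118<<21 = 247463936; acc -> 247677382, shift -> 28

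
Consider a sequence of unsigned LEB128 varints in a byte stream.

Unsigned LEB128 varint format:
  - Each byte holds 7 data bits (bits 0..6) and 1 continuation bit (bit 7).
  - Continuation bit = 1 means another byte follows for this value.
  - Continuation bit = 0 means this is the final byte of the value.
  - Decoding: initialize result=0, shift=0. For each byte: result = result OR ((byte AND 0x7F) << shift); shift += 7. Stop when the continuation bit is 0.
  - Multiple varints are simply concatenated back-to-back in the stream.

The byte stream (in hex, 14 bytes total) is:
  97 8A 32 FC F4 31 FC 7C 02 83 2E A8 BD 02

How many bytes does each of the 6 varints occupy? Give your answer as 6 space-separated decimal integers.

Answer: 3 3 2 1 2 3

Derivation:
  byte[0]=0x97 cont=1 payload=0x17=23: acc |= 23<<0 -> acc=23 shift=7
  byte[1]=0x8A cont=1 payload=0x0A=10: acc |= 10<<7 -> acc=1303 shift=14
  byte[2]=0x32 cont=0 payload=0x32=50: acc |= 50<<14 -> acc=820503 shift=21 [end]
Varint 1: bytes[0:3] = 97 8A 32 -> value 820503 (3 byte(s))
  byte[3]=0xFC cont=1 payload=0x7C=124: acc |= 124<<0 -> acc=124 shift=7
  byte[4]=0xF4 cont=1 payload=0x74=116: acc |= 116<<7 -> acc=14972 shift=14
  byte[5]=0x31 cont=0 payload=0x31=49: acc |= 49<<14 -> acc=817788 shift=21 [end]
Varint 2: bytes[3:6] = FC F4 31 -> value 817788 (3 byte(s))
  byte[6]=0xFC cont=1 payload=0x7C=124: acc |= 124<<0 -> acc=124 shift=7
  byte[7]=0x7C cont=0 payload=0x7C=124: acc |= 124<<7 -> acc=15996 shift=14 [end]
Varint 3: bytes[6:8] = FC 7C -> value 15996 (2 byte(s))
  byte[8]=0x02 cont=0 payload=0x02=2: acc |= 2<<0 -> acc=2 shift=7 [end]
Varint 4: bytes[8:9] = 02 -> value 2 (1 byte(s))
  byte[9]=0x83 cont=1 payload=0x03=3: acc |= 3<<0 -> acc=3 shift=7
  byte[10]=0x2E cont=0 payload=0x2E=46: acc |= 46<<7 -> acc=5891 shift=14 [end]
Varint 5: bytes[9:11] = 83 2E -> value 5891 (2 byte(s))
  byte[11]=0xA8 cont=1 payload=0x28=40: acc |= 40<<0 -> acc=40 shift=7
  byte[12]=0xBD cont=1 payload=0x3D=61: acc |= 61<<7 -> acc=7848 shift=14
  byte[13]=0x02 cont=0 payload=0x02=2: acc |= 2<<14 -> acc=40616 shift=21 [end]
Varint 6: bytes[11:14] = A8 BD 02 -> value 40616 (3 byte(s))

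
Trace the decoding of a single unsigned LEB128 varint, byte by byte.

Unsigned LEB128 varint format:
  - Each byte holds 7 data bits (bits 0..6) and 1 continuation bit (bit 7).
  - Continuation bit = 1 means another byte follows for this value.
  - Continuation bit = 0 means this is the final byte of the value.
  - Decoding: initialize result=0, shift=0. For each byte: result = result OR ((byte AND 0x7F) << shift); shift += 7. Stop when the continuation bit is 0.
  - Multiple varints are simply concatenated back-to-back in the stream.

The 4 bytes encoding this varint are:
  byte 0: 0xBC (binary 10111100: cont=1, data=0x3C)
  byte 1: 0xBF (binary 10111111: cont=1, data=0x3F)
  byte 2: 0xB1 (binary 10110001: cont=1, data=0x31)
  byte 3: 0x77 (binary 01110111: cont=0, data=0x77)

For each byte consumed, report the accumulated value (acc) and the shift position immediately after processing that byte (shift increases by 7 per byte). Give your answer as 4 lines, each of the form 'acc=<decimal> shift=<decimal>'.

Answer: acc=60 shift=7
acc=8124 shift=14
acc=810940 shift=21
acc=250372028 shift=28

Derivation:
byte 0=0xBC: payload=0x3C=60, contrib = 60<<0 = 60; acc -> 60, shift -> 7
byte 1=0xBF: payload=0x3F=63, contrib = 63<<7 = 8064; acc -> 8124, shift -> 14
byte 2=0xB1: payload=0x31=49, contrib = 49<<14 = 802816; acc -> 810940, shift -> 21
byte 3=0x77: payload=0x77=119, contrib = 119<<21 = 249561088; acc -> 250372028, shift -> 28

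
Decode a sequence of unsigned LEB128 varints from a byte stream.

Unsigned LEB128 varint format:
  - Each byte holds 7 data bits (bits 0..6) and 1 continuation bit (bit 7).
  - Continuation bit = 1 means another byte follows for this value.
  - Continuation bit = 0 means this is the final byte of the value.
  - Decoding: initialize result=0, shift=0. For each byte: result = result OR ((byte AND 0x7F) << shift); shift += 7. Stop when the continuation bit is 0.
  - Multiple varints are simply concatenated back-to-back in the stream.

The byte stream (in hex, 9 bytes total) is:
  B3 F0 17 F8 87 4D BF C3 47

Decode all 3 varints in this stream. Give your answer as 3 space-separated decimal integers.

  byte[0]=0xB3 cont=1 payload=0x33=51: acc |= 51<<0 -> acc=51 shift=7
  byte[1]=0xF0 cont=1 payload=0x70=112: acc |= 112<<7 -> acc=14387 shift=14
  byte[2]=0x17 cont=0 payload=0x17=23: acc |= 23<<14 -> acc=391219 shift=21 [end]
Varint 1: bytes[0:3] = B3 F0 17 -> value 391219 (3 byte(s))
  byte[3]=0xF8 cont=1 payload=0x78=120: acc |= 120<<0 -> acc=120 shift=7
  byte[4]=0x87 cont=1 payload=0x07=7: acc |= 7<<7 -> acc=1016 shift=14
  byte[5]=0x4D cont=0 payload=0x4D=77: acc |= 77<<14 -> acc=1262584 shift=21 [end]
Varint 2: bytes[3:6] = F8 87 4D -> value 1262584 (3 byte(s))
  byte[6]=0xBF cont=1 payload=0x3F=63: acc |= 63<<0 -> acc=63 shift=7
  byte[7]=0xC3 cont=1 payload=0x43=67: acc |= 67<<7 -> acc=8639 shift=14
  byte[8]=0x47 cont=0 payload=0x47=71: acc |= 71<<14 -> acc=1171903 shift=21 [end]
Varint 3: bytes[6:9] = BF C3 47 -> value 1171903 (3 byte(s))

Answer: 391219 1262584 1171903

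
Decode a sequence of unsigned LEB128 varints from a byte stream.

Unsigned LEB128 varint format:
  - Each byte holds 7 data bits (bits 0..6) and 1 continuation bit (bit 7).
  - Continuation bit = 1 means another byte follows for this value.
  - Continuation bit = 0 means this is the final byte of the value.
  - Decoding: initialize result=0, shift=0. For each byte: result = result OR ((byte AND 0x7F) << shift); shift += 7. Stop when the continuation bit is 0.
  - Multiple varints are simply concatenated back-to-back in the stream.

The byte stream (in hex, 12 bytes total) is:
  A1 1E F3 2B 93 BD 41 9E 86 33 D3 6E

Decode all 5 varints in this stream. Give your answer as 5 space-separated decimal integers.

  byte[0]=0xA1 cont=1 payload=0x21=33: acc |= 33<<0 -> acc=33 shift=7
  byte[1]=0x1E cont=0 payload=0x1E=30: acc |= 30<<7 -> acc=3873 shift=14 [end]
Varint 1: bytes[0:2] = A1 1E -> value 3873 (2 byte(s))
  byte[2]=0xF3 cont=1 payload=0x73=115: acc |= 115<<0 -> acc=115 shift=7
  byte[3]=0x2B cont=0 payload=0x2B=43: acc |= 43<<7 -> acc=5619 shift=14 [end]
Varint 2: bytes[2:4] = F3 2B -> value 5619 (2 byte(s))
  byte[4]=0x93 cont=1 payload=0x13=19: acc |= 19<<0 -> acc=19 shift=7
  byte[5]=0xBD cont=1 payload=0x3D=61: acc |= 61<<7 -> acc=7827 shift=14
  byte[6]=0x41 cont=0 payload=0x41=65: acc |= 65<<14 -> acc=1072787 shift=21 [end]
Varint 3: bytes[4:7] = 93 BD 41 -> value 1072787 (3 byte(s))
  byte[7]=0x9E cont=1 payload=0x1E=30: acc |= 30<<0 -> acc=30 shift=7
  byte[8]=0x86 cont=1 payload=0x06=6: acc |= 6<<7 -> acc=798 shift=14
  byte[9]=0x33 cont=0 payload=0x33=51: acc |= 51<<14 -> acc=836382 shift=21 [end]
Varint 4: bytes[7:10] = 9E 86 33 -> value 836382 (3 byte(s))
  byte[10]=0xD3 cont=1 payload=0x53=83: acc |= 83<<0 -> acc=83 shift=7
  byte[11]=0x6E cont=0 payload=0x6E=110: acc |= 110<<7 -> acc=14163 shift=14 [end]
Varint 5: bytes[10:12] = D3 6E -> value 14163 (2 byte(s))

Answer: 3873 5619 1072787 836382 14163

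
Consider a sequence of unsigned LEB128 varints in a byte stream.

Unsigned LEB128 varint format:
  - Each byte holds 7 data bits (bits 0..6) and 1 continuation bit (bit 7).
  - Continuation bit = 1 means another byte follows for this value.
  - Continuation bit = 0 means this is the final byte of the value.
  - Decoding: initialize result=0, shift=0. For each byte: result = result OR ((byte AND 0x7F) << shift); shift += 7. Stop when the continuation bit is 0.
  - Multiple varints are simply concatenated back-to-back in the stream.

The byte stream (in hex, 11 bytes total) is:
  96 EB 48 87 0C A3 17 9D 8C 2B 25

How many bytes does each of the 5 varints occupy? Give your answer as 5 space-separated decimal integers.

Answer: 3 2 2 3 1

Derivation:
  byte[0]=0x96 cont=1 payload=0x16=22: acc |= 22<<0 -> acc=22 shift=7
  byte[1]=0xEB cont=1 payload=0x6B=107: acc |= 107<<7 -> acc=13718 shift=14
  byte[2]=0x48 cont=0 payload=0x48=72: acc |= 72<<14 -> acc=1193366 shift=21 [end]
Varint 1: bytes[0:3] = 96 EB 48 -> value 1193366 (3 byte(s))
  byte[3]=0x87 cont=1 payload=0x07=7: acc |= 7<<0 -> acc=7 shift=7
  byte[4]=0x0C cont=0 payload=0x0C=12: acc |= 12<<7 -> acc=1543 shift=14 [end]
Varint 2: bytes[3:5] = 87 0C -> value 1543 (2 byte(s))
  byte[5]=0xA3 cont=1 payload=0x23=35: acc |= 35<<0 -> acc=35 shift=7
  byte[6]=0x17 cont=0 payload=0x17=23: acc |= 23<<7 -> acc=2979 shift=14 [end]
Varint 3: bytes[5:7] = A3 17 -> value 2979 (2 byte(s))
  byte[7]=0x9D cont=1 payload=0x1D=29: acc |= 29<<0 -> acc=29 shift=7
  byte[8]=0x8C cont=1 payload=0x0C=12: acc |= 12<<7 -> acc=1565 shift=14
  byte[9]=0x2B cont=0 payload=0x2B=43: acc |= 43<<14 -> acc=706077 shift=21 [end]
Varint 4: bytes[7:10] = 9D 8C 2B -> value 706077 (3 byte(s))
  byte[10]=0x25 cont=0 payload=0x25=37: acc |= 37<<0 -> acc=37 shift=7 [end]
Varint 5: bytes[10:11] = 25 -> value 37 (1 byte(s))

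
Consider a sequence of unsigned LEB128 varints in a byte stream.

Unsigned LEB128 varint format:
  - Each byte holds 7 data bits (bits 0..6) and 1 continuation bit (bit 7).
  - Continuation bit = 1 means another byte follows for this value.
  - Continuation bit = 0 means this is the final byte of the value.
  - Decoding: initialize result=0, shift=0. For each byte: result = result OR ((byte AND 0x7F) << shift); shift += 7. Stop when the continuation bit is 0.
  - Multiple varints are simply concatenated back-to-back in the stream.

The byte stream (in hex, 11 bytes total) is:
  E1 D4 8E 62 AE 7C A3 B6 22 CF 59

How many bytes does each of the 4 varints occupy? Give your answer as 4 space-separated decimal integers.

Answer: 4 2 3 2

Derivation:
  byte[0]=0xE1 cont=1 payload=0x61=97: acc |= 97<<0 -> acc=97 shift=7
  byte[1]=0xD4 cont=1 payload=0x54=84: acc |= 84<<7 -> acc=10849 shift=14
  byte[2]=0x8E cont=1 payload=0x0E=14: acc |= 14<<14 -> acc=240225 shift=21
  byte[3]=0x62 cont=0 payload=0x62=98: acc |= 98<<21 -> acc=205761121 shift=28 [end]
Varint 1: bytes[0:4] = E1 D4 8E 62 -> value 205761121 (4 byte(s))
  byte[4]=0xAE cont=1 payload=0x2E=46: acc |= 46<<0 -> acc=46 shift=7
  byte[5]=0x7C cont=0 payload=0x7C=124: acc |= 124<<7 -> acc=15918 shift=14 [end]
Varint 2: bytes[4:6] = AE 7C -> value 15918 (2 byte(s))
  byte[6]=0xA3 cont=1 payload=0x23=35: acc |= 35<<0 -> acc=35 shift=7
  byte[7]=0xB6 cont=1 payload=0x36=54: acc |= 54<<7 -> acc=6947 shift=14
  byte[8]=0x22 cont=0 payload=0x22=34: acc |= 34<<14 -> acc=564003 shift=21 [end]
Varint 3: bytes[6:9] = A3 B6 22 -> value 564003 (3 byte(s))
  byte[9]=0xCF cont=1 payload=0x4F=79: acc |= 79<<0 -> acc=79 shift=7
  byte[10]=0x59 cont=0 payload=0x59=89: acc |= 89<<7 -> acc=11471 shift=14 [end]
Varint 4: bytes[9:11] = CF 59 -> value 11471 (2 byte(s))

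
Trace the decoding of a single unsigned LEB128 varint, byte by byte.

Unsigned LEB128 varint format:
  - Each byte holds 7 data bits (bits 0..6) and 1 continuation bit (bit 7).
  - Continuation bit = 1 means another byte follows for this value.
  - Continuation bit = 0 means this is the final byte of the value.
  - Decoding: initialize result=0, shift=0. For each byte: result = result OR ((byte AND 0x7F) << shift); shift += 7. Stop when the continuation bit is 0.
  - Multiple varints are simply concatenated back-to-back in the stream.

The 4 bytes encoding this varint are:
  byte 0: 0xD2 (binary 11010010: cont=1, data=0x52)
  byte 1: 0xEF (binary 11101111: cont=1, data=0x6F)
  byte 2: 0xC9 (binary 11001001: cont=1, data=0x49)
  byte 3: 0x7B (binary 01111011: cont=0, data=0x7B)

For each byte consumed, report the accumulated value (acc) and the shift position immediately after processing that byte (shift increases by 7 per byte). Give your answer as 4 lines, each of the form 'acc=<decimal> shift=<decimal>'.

Answer: acc=82 shift=7
acc=14290 shift=14
acc=1210322 shift=21
acc=259160018 shift=28

Derivation:
byte 0=0xD2: payload=0x52=82, contrib = 82<<0 = 82; acc -> 82, shift -> 7
byte 1=0xEF: payload=0x6F=111, contrib = 111<<7 = 14208; acc -> 14290, shift -> 14
byte 2=0xC9: payload=0x49=73, contrib = 73<<14 = 1196032; acc -> 1210322, shift -> 21
byte 3=0x7B: payload=0x7B=123, contrib = 123<<21 = 257949696; acc -> 259160018, shift -> 28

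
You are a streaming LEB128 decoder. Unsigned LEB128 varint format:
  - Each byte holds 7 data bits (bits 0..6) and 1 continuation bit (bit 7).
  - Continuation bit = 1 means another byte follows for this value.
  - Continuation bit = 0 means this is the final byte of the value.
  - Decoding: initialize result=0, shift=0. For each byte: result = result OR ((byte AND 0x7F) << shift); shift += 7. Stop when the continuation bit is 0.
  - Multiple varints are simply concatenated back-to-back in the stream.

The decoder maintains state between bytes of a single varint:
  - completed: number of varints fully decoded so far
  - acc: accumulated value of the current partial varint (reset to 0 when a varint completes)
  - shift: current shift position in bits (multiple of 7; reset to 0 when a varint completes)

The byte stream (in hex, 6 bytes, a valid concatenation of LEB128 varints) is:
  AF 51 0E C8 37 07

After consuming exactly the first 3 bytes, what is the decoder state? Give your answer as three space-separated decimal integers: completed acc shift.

byte[0]=0xAF cont=1 payload=0x2F: acc |= 47<<0 -> completed=0 acc=47 shift=7
byte[1]=0x51 cont=0 payload=0x51: varint #1 complete (value=10415); reset -> completed=1 acc=0 shift=0
byte[2]=0x0E cont=0 payload=0x0E: varint #2 complete (value=14); reset -> completed=2 acc=0 shift=0

Answer: 2 0 0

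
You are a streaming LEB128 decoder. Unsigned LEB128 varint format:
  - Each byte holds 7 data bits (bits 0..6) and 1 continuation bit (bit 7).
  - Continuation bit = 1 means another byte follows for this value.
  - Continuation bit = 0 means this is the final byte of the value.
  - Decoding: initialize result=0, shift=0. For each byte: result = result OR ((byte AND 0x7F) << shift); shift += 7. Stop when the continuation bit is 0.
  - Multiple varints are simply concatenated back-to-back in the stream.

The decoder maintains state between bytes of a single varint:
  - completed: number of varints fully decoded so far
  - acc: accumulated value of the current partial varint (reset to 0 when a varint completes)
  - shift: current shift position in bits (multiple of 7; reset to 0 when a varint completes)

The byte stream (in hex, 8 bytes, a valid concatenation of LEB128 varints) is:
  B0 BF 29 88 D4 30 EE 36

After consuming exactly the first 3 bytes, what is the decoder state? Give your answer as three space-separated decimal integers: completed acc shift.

Answer: 1 0 0

Derivation:
byte[0]=0xB0 cont=1 payload=0x30: acc |= 48<<0 -> completed=0 acc=48 shift=7
byte[1]=0xBF cont=1 payload=0x3F: acc |= 63<<7 -> completed=0 acc=8112 shift=14
byte[2]=0x29 cont=0 payload=0x29: varint #1 complete (value=679856); reset -> completed=1 acc=0 shift=0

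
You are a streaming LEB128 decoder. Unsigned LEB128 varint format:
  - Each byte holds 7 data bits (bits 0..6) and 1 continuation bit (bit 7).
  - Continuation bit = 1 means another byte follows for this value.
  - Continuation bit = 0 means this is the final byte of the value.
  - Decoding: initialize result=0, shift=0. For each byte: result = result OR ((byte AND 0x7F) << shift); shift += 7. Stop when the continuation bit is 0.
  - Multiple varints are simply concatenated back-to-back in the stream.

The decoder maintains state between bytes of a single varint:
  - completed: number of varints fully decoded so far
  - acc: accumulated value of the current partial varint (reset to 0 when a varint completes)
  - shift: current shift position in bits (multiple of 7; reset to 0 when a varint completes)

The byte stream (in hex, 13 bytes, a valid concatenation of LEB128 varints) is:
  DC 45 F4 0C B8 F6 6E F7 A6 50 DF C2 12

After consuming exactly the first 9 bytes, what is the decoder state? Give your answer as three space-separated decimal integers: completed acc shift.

Answer: 3 4983 14

Derivation:
byte[0]=0xDC cont=1 payload=0x5C: acc |= 92<<0 -> completed=0 acc=92 shift=7
byte[1]=0x45 cont=0 payload=0x45: varint #1 complete (value=8924); reset -> completed=1 acc=0 shift=0
byte[2]=0xF4 cont=1 payload=0x74: acc |= 116<<0 -> completed=1 acc=116 shift=7
byte[3]=0x0C cont=0 payload=0x0C: varint #2 complete (value=1652); reset -> completed=2 acc=0 shift=0
byte[4]=0xB8 cont=1 payload=0x38: acc |= 56<<0 -> completed=2 acc=56 shift=7
byte[5]=0xF6 cont=1 payload=0x76: acc |= 118<<7 -> completed=2 acc=15160 shift=14
byte[6]=0x6E cont=0 payload=0x6E: varint #3 complete (value=1817400); reset -> completed=3 acc=0 shift=0
byte[7]=0xF7 cont=1 payload=0x77: acc |= 119<<0 -> completed=3 acc=119 shift=7
byte[8]=0xA6 cont=1 payload=0x26: acc |= 38<<7 -> completed=3 acc=4983 shift=14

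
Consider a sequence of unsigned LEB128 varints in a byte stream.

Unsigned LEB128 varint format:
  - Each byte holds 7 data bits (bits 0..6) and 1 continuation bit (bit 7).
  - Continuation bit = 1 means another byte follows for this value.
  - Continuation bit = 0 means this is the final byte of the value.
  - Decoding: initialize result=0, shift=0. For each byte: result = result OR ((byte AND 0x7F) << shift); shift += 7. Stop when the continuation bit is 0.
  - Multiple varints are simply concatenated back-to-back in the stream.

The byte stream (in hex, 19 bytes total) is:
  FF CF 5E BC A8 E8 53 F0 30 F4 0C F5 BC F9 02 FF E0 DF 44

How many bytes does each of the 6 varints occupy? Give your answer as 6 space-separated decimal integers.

Answer: 3 4 2 2 4 4

Derivation:
  byte[0]=0xFF cont=1 payload=0x7F=127: acc |= 127<<0 -> acc=127 shift=7
  byte[1]=0xCF cont=1 payload=0x4F=79: acc |= 79<<7 -> acc=10239 shift=14
  byte[2]=0x5E cont=0 payload=0x5E=94: acc |= 94<<14 -> acc=1550335 shift=21 [end]
Varint 1: bytes[0:3] = FF CF 5E -> value 1550335 (3 byte(s))
  byte[3]=0xBC cont=1 payload=0x3C=60: acc |= 60<<0 -> acc=60 shift=7
  byte[4]=0xA8 cont=1 payload=0x28=40: acc |= 40<<7 -> acc=5180 shift=14
  byte[5]=0xE8 cont=1 payload=0x68=104: acc |= 104<<14 -> acc=1709116 shift=21
  byte[6]=0x53 cont=0 payload=0x53=83: acc |= 83<<21 -> acc=175772732 shift=28 [end]
Varint 2: bytes[3:7] = BC A8 E8 53 -> value 175772732 (4 byte(s))
  byte[7]=0xF0 cont=1 payload=0x70=112: acc |= 112<<0 -> acc=112 shift=7
  byte[8]=0x30 cont=0 payload=0x30=48: acc |= 48<<7 -> acc=6256 shift=14 [end]
Varint 3: bytes[7:9] = F0 30 -> value 6256 (2 byte(s))
  byte[9]=0xF4 cont=1 payload=0x74=116: acc |= 116<<0 -> acc=116 shift=7
  byte[10]=0x0C cont=0 payload=0x0C=12: acc |= 12<<7 -> acc=1652 shift=14 [end]
Varint 4: bytes[9:11] = F4 0C -> value 1652 (2 byte(s))
  byte[11]=0xF5 cont=1 payload=0x75=117: acc |= 117<<0 -> acc=117 shift=7
  byte[12]=0xBC cont=1 payload=0x3C=60: acc |= 60<<7 -> acc=7797 shift=14
  byte[13]=0xF9 cont=1 payload=0x79=121: acc |= 121<<14 -> acc=1990261 shift=21
  byte[14]=0x02 cont=0 payload=0x02=2: acc |= 2<<21 -> acc=6184565 shift=28 [end]
Varint 5: bytes[11:15] = F5 BC F9 02 -> value 6184565 (4 byte(s))
  byte[15]=0xFF cont=1 payload=0x7F=127: acc |= 127<<0 -> acc=127 shift=7
  byte[16]=0xE0 cont=1 payload=0x60=96: acc |= 96<<7 -> acc=12415 shift=14
  byte[17]=0xDF cont=1 payload=0x5F=95: acc |= 95<<14 -> acc=1568895 shift=21
  byte[18]=0x44 cont=0 payload=0x44=68: acc |= 68<<21 -> acc=144175231 shift=28 [end]
Varint 6: bytes[15:19] = FF E0 DF 44 -> value 144175231 (4 byte(s))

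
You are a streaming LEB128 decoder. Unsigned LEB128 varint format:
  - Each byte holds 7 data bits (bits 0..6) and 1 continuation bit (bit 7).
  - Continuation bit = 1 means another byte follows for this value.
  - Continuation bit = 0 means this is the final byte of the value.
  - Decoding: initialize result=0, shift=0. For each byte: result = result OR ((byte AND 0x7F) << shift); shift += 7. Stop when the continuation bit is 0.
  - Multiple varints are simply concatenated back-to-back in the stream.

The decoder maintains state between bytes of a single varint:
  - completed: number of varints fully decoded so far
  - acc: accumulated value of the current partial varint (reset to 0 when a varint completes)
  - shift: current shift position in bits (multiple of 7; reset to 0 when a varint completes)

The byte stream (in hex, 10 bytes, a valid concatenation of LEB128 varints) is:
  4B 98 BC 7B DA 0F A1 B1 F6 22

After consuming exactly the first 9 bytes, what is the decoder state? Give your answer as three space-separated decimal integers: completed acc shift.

Answer: 3 1939617 21

Derivation:
byte[0]=0x4B cont=0 payload=0x4B: varint #1 complete (value=75); reset -> completed=1 acc=0 shift=0
byte[1]=0x98 cont=1 payload=0x18: acc |= 24<<0 -> completed=1 acc=24 shift=7
byte[2]=0xBC cont=1 payload=0x3C: acc |= 60<<7 -> completed=1 acc=7704 shift=14
byte[3]=0x7B cont=0 payload=0x7B: varint #2 complete (value=2022936); reset -> completed=2 acc=0 shift=0
byte[4]=0xDA cont=1 payload=0x5A: acc |= 90<<0 -> completed=2 acc=90 shift=7
byte[5]=0x0F cont=0 payload=0x0F: varint #3 complete (value=2010); reset -> completed=3 acc=0 shift=0
byte[6]=0xA1 cont=1 payload=0x21: acc |= 33<<0 -> completed=3 acc=33 shift=7
byte[7]=0xB1 cont=1 payload=0x31: acc |= 49<<7 -> completed=3 acc=6305 shift=14
byte[8]=0xF6 cont=1 payload=0x76: acc |= 118<<14 -> completed=3 acc=1939617 shift=21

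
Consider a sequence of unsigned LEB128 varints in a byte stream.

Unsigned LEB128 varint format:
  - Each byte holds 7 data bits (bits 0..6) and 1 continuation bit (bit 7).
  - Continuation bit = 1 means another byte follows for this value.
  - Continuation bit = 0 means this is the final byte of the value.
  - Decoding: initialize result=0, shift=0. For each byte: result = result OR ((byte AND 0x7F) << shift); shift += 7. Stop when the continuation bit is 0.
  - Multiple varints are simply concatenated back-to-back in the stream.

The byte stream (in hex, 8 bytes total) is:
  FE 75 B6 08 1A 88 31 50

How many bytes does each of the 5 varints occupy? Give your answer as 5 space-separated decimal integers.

Answer: 2 2 1 2 1

Derivation:
  byte[0]=0xFE cont=1 payload=0x7E=126: acc |= 126<<0 -> acc=126 shift=7
  byte[1]=0x75 cont=0 payload=0x75=117: acc |= 117<<7 -> acc=15102 shift=14 [end]
Varint 1: bytes[0:2] = FE 75 -> value 15102 (2 byte(s))
  byte[2]=0xB6 cont=1 payload=0x36=54: acc |= 54<<0 -> acc=54 shift=7
  byte[3]=0x08 cont=0 payload=0x08=8: acc |= 8<<7 -> acc=1078 shift=14 [end]
Varint 2: bytes[2:4] = B6 08 -> value 1078 (2 byte(s))
  byte[4]=0x1A cont=0 payload=0x1A=26: acc |= 26<<0 -> acc=26 shift=7 [end]
Varint 3: bytes[4:5] = 1A -> value 26 (1 byte(s))
  byte[5]=0x88 cont=1 payload=0x08=8: acc |= 8<<0 -> acc=8 shift=7
  byte[6]=0x31 cont=0 payload=0x31=49: acc |= 49<<7 -> acc=6280 shift=14 [end]
Varint 4: bytes[5:7] = 88 31 -> value 6280 (2 byte(s))
  byte[7]=0x50 cont=0 payload=0x50=80: acc |= 80<<0 -> acc=80 shift=7 [end]
Varint 5: bytes[7:8] = 50 -> value 80 (1 byte(s))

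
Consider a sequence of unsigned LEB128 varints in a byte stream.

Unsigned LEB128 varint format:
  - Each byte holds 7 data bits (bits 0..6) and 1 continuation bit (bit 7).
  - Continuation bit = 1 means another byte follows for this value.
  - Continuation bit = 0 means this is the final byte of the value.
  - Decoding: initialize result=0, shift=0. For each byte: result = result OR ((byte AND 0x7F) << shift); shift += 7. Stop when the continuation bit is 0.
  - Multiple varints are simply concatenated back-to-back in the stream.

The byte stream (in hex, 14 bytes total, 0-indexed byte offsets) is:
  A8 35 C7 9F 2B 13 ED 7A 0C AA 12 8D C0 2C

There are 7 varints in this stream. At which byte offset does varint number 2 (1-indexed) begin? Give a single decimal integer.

  byte[0]=0xA8 cont=1 payload=0x28=40: acc |= 40<<0 -> acc=40 shift=7
  byte[1]=0x35 cont=0 payload=0x35=53: acc |= 53<<7 -> acc=6824 shift=14 [end]
Varint 1: bytes[0:2] = A8 35 -> value 6824 (2 byte(s))
  byte[2]=0xC7 cont=1 payload=0x47=71: acc |= 71<<0 -> acc=71 shift=7
  byte[3]=0x9F cont=1 payload=0x1F=31: acc |= 31<<7 -> acc=4039 shift=14
  byte[4]=0x2B cont=0 payload=0x2B=43: acc |= 43<<14 -> acc=708551 shift=21 [end]
Varint 2: bytes[2:5] = C7 9F 2B -> value 708551 (3 byte(s))
  byte[5]=0x13 cont=0 payload=0x13=19: acc |= 19<<0 -> acc=19 shift=7 [end]
Varint 3: bytes[5:6] = 13 -> value 19 (1 byte(s))
  byte[6]=0xED cont=1 payload=0x6D=109: acc |= 109<<0 -> acc=109 shift=7
  byte[7]=0x7A cont=0 payload=0x7A=122: acc |= 122<<7 -> acc=15725 shift=14 [end]
Varint 4: bytes[6:8] = ED 7A -> value 15725 (2 byte(s))
  byte[8]=0x0C cont=0 payload=0x0C=12: acc |= 12<<0 -> acc=12 shift=7 [end]
Varint 5: bytes[8:9] = 0C -> value 12 (1 byte(s))
  byte[9]=0xAA cont=1 payload=0x2A=42: acc |= 42<<0 -> acc=42 shift=7
  byte[10]=0x12 cont=0 payload=0x12=18: acc |= 18<<7 -> acc=2346 shift=14 [end]
Varint 6: bytes[9:11] = AA 12 -> value 2346 (2 byte(s))
  byte[11]=0x8D cont=1 payload=0x0D=13: acc |= 13<<0 -> acc=13 shift=7
  byte[12]=0xC0 cont=1 payload=0x40=64: acc |= 64<<7 -> acc=8205 shift=14
  byte[13]=0x2C cont=0 payload=0x2C=44: acc |= 44<<14 -> acc=729101 shift=21 [end]
Varint 7: bytes[11:14] = 8D C0 2C -> value 729101 (3 byte(s))

Answer: 2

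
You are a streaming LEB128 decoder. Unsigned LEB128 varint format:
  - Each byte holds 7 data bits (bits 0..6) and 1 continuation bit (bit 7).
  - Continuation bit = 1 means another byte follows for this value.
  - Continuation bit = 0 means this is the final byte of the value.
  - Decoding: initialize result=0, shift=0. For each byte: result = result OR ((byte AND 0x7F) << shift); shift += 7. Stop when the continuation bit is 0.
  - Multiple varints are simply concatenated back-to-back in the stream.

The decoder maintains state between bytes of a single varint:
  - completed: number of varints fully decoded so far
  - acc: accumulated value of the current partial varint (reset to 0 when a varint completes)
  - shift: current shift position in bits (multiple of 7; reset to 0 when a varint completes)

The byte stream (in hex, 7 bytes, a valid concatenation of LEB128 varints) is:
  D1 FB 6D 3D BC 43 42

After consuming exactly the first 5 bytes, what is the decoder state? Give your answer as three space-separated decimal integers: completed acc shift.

Answer: 2 60 7

Derivation:
byte[0]=0xD1 cont=1 payload=0x51: acc |= 81<<0 -> completed=0 acc=81 shift=7
byte[1]=0xFB cont=1 payload=0x7B: acc |= 123<<7 -> completed=0 acc=15825 shift=14
byte[2]=0x6D cont=0 payload=0x6D: varint #1 complete (value=1801681); reset -> completed=1 acc=0 shift=0
byte[3]=0x3D cont=0 payload=0x3D: varint #2 complete (value=61); reset -> completed=2 acc=0 shift=0
byte[4]=0xBC cont=1 payload=0x3C: acc |= 60<<0 -> completed=2 acc=60 shift=7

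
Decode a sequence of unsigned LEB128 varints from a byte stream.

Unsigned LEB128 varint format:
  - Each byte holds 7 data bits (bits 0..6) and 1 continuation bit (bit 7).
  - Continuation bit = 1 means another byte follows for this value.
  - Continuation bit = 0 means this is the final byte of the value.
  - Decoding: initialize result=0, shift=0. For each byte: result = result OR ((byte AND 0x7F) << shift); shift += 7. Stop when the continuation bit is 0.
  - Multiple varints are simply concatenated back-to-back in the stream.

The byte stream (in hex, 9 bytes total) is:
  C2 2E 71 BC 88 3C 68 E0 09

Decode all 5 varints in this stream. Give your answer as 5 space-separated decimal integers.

Answer: 5954 113 984124 104 1248

Derivation:
  byte[0]=0xC2 cont=1 payload=0x42=66: acc |= 66<<0 -> acc=66 shift=7
  byte[1]=0x2E cont=0 payload=0x2E=46: acc |= 46<<7 -> acc=5954 shift=14 [end]
Varint 1: bytes[0:2] = C2 2E -> value 5954 (2 byte(s))
  byte[2]=0x71 cont=0 payload=0x71=113: acc |= 113<<0 -> acc=113 shift=7 [end]
Varint 2: bytes[2:3] = 71 -> value 113 (1 byte(s))
  byte[3]=0xBC cont=1 payload=0x3C=60: acc |= 60<<0 -> acc=60 shift=7
  byte[4]=0x88 cont=1 payload=0x08=8: acc |= 8<<7 -> acc=1084 shift=14
  byte[5]=0x3C cont=0 payload=0x3C=60: acc |= 60<<14 -> acc=984124 shift=21 [end]
Varint 3: bytes[3:6] = BC 88 3C -> value 984124 (3 byte(s))
  byte[6]=0x68 cont=0 payload=0x68=104: acc |= 104<<0 -> acc=104 shift=7 [end]
Varint 4: bytes[6:7] = 68 -> value 104 (1 byte(s))
  byte[7]=0xE0 cont=1 payload=0x60=96: acc |= 96<<0 -> acc=96 shift=7
  byte[8]=0x09 cont=0 payload=0x09=9: acc |= 9<<7 -> acc=1248 shift=14 [end]
Varint 5: bytes[7:9] = E0 09 -> value 1248 (2 byte(s))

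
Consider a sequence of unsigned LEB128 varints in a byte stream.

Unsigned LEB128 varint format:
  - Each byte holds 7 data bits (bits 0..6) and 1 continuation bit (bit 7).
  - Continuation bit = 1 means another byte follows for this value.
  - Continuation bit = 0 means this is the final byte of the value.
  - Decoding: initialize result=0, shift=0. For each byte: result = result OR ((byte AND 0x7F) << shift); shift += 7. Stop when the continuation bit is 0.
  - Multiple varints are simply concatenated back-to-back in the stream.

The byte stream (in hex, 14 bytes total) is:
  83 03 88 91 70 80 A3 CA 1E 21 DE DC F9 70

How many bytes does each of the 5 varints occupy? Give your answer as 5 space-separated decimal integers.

  byte[0]=0x83 cont=1 payload=0x03=3: acc |= 3<<0 -> acc=3 shift=7
  byte[1]=0x03 cont=0 payload=0x03=3: acc |= 3<<7 -> acc=387 shift=14 [end]
Varint 1: bytes[0:2] = 83 03 -> value 387 (2 byte(s))
  byte[2]=0x88 cont=1 payload=0x08=8: acc |= 8<<0 -> acc=8 shift=7
  byte[3]=0x91 cont=1 payload=0x11=17: acc |= 17<<7 -> acc=2184 shift=14
  byte[4]=0x70 cont=0 payload=0x70=112: acc |= 112<<14 -> acc=1837192 shift=21 [end]
Varint 2: bytes[2:5] = 88 91 70 -> value 1837192 (3 byte(s))
  byte[5]=0x80 cont=1 payload=0x00=0: acc |= 0<<0 -> acc=0 shift=7
  byte[6]=0xA3 cont=1 payload=0x23=35: acc |= 35<<7 -> acc=4480 shift=14
  byte[7]=0xCA cont=1 payload=0x4A=74: acc |= 74<<14 -> acc=1216896 shift=21
  byte[8]=0x1E cont=0 payload=0x1E=30: acc |= 30<<21 -> acc=64131456 shift=28 [end]
Varint 3: bytes[5:9] = 80 A3 CA 1E -> value 64131456 (4 byte(s))
  byte[9]=0x21 cont=0 payload=0x21=33: acc |= 33<<0 -> acc=33 shift=7 [end]
Varint 4: bytes[9:10] = 21 -> value 33 (1 byte(s))
  byte[10]=0xDE cont=1 payload=0x5E=94: acc |= 94<<0 -> acc=94 shift=7
  byte[11]=0xDC cont=1 payload=0x5C=92: acc |= 92<<7 -> acc=11870 shift=14
  byte[12]=0xF9 cont=1 payload=0x79=121: acc |= 121<<14 -> acc=1994334 shift=21
  byte[13]=0x70 cont=0 payload=0x70=112: acc |= 112<<21 -> acc=236875358 shift=28 [end]
Varint 5: bytes[10:14] = DE DC F9 70 -> value 236875358 (4 byte(s))

Answer: 2 3 4 1 4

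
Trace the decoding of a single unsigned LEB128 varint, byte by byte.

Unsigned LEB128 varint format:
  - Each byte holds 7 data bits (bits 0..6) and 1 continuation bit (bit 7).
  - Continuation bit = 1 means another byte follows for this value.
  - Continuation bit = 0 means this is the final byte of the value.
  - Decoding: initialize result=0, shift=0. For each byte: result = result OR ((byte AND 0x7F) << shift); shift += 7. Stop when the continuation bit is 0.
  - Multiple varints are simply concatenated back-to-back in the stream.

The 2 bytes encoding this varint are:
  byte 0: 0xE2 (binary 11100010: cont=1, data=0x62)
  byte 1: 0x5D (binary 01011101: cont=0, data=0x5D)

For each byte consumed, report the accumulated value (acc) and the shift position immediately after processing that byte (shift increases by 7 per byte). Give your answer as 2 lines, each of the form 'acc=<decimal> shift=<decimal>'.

Answer: acc=98 shift=7
acc=12002 shift=14

Derivation:
byte 0=0xE2: payload=0x62=98, contrib = 98<<0 = 98; acc -> 98, shift -> 7
byte 1=0x5D: payload=0x5D=93, contrib = 93<<7 = 11904; acc -> 12002, shift -> 14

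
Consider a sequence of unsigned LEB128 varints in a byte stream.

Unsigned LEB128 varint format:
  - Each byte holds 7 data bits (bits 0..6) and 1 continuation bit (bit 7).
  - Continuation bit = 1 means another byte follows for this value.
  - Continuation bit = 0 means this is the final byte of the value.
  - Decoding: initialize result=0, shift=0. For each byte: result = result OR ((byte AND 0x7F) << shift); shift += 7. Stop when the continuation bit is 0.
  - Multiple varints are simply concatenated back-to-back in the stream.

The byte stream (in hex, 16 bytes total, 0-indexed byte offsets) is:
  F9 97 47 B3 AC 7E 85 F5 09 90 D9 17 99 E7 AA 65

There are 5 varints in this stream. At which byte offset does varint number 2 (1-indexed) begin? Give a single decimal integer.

Answer: 3

Derivation:
  byte[0]=0xF9 cont=1 payload=0x79=121: acc |= 121<<0 -> acc=121 shift=7
  byte[1]=0x97 cont=1 payload=0x17=23: acc |= 23<<7 -> acc=3065 shift=14
  byte[2]=0x47 cont=0 payload=0x47=71: acc |= 71<<14 -> acc=1166329 shift=21 [end]
Varint 1: bytes[0:3] = F9 97 47 -> value 1166329 (3 byte(s))
  byte[3]=0xB3 cont=1 payload=0x33=51: acc |= 51<<0 -> acc=51 shift=7
  byte[4]=0xAC cont=1 payload=0x2C=44: acc |= 44<<7 -> acc=5683 shift=14
  byte[5]=0x7E cont=0 payload=0x7E=126: acc |= 126<<14 -> acc=2070067 shift=21 [end]
Varint 2: bytes[3:6] = B3 AC 7E -> value 2070067 (3 byte(s))
  byte[6]=0x85 cont=1 payload=0x05=5: acc |= 5<<0 -> acc=5 shift=7
  byte[7]=0xF5 cont=1 payload=0x75=117: acc |= 117<<7 -> acc=14981 shift=14
  byte[8]=0x09 cont=0 payload=0x09=9: acc |= 9<<14 -> acc=162437 shift=21 [end]
Varint 3: bytes[6:9] = 85 F5 09 -> value 162437 (3 byte(s))
  byte[9]=0x90 cont=1 payload=0x10=16: acc |= 16<<0 -> acc=16 shift=7
  byte[10]=0xD9 cont=1 payload=0x59=89: acc |= 89<<7 -> acc=11408 shift=14
  byte[11]=0x17 cont=0 payload=0x17=23: acc |= 23<<14 -> acc=388240 shift=21 [end]
Varint 4: bytes[9:12] = 90 D9 17 -> value 388240 (3 byte(s))
  byte[12]=0x99 cont=1 payload=0x19=25: acc |= 25<<0 -> acc=25 shift=7
  byte[13]=0xE7 cont=1 payload=0x67=103: acc |= 103<<7 -> acc=13209 shift=14
  byte[14]=0xAA cont=1 payload=0x2A=42: acc |= 42<<14 -> acc=701337 shift=21
  byte[15]=0x65 cont=0 payload=0x65=101: acc |= 101<<21 -> acc=212513689 shift=28 [end]
Varint 5: bytes[12:16] = 99 E7 AA 65 -> value 212513689 (4 byte(s))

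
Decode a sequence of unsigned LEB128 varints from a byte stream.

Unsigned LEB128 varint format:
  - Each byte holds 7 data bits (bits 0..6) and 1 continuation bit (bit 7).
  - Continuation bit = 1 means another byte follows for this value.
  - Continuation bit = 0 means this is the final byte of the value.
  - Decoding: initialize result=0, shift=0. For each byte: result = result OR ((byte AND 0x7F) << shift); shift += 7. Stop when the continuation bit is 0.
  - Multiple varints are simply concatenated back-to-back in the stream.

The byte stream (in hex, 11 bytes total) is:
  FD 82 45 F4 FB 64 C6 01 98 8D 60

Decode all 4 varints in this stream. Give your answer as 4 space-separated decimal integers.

  byte[0]=0xFD cont=1 payload=0x7D=125: acc |= 125<<0 -> acc=125 shift=7
  byte[1]=0x82 cont=1 payload=0x02=2: acc |= 2<<7 -> acc=381 shift=14
  byte[2]=0x45 cont=0 payload=0x45=69: acc |= 69<<14 -> acc=1130877 shift=21 [end]
Varint 1: bytes[0:3] = FD 82 45 -> value 1130877 (3 byte(s))
  byte[3]=0xF4 cont=1 payload=0x74=116: acc |= 116<<0 -> acc=116 shift=7
  byte[4]=0xFB cont=1 payload=0x7B=123: acc |= 123<<7 -> acc=15860 shift=14
  byte[5]=0x64 cont=0 payload=0x64=100: acc |= 100<<14 -> acc=1654260 shift=21 [end]
Varint 2: bytes[3:6] = F4 FB 64 -> value 1654260 (3 byte(s))
  byte[6]=0xC6 cont=1 payload=0x46=70: acc |= 70<<0 -> acc=70 shift=7
  byte[7]=0x01 cont=0 payload=0x01=1: acc |= 1<<7 -> acc=198 shift=14 [end]
Varint 3: bytes[6:8] = C6 01 -> value 198 (2 byte(s))
  byte[8]=0x98 cont=1 payload=0x18=24: acc |= 24<<0 -> acc=24 shift=7
  byte[9]=0x8D cont=1 payload=0x0D=13: acc |= 13<<7 -> acc=1688 shift=14
  byte[10]=0x60 cont=0 payload=0x60=96: acc |= 96<<14 -> acc=1574552 shift=21 [end]
Varint 4: bytes[8:11] = 98 8D 60 -> value 1574552 (3 byte(s))

Answer: 1130877 1654260 198 1574552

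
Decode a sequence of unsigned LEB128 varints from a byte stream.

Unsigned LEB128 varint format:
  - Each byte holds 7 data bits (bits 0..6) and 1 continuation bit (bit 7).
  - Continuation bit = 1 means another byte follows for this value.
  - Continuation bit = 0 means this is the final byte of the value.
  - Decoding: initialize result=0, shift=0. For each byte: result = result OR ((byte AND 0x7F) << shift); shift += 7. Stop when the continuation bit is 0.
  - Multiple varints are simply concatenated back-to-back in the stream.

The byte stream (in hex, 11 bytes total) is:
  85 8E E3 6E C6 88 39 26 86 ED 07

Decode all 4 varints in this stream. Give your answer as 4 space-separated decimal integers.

Answer: 232310533 934982 38 128646

Derivation:
  byte[0]=0x85 cont=1 payload=0x05=5: acc |= 5<<0 -> acc=5 shift=7
  byte[1]=0x8E cont=1 payload=0x0E=14: acc |= 14<<7 -> acc=1797 shift=14
  byte[2]=0xE3 cont=1 payload=0x63=99: acc |= 99<<14 -> acc=1623813 shift=21
  byte[3]=0x6E cont=0 payload=0x6E=110: acc |= 110<<21 -> acc=232310533 shift=28 [end]
Varint 1: bytes[0:4] = 85 8E E3 6E -> value 232310533 (4 byte(s))
  byte[4]=0xC6 cont=1 payload=0x46=70: acc |= 70<<0 -> acc=70 shift=7
  byte[5]=0x88 cont=1 payload=0x08=8: acc |= 8<<7 -> acc=1094 shift=14
  byte[6]=0x39 cont=0 payload=0x39=57: acc |= 57<<14 -> acc=934982 shift=21 [end]
Varint 2: bytes[4:7] = C6 88 39 -> value 934982 (3 byte(s))
  byte[7]=0x26 cont=0 payload=0x26=38: acc |= 38<<0 -> acc=38 shift=7 [end]
Varint 3: bytes[7:8] = 26 -> value 38 (1 byte(s))
  byte[8]=0x86 cont=1 payload=0x06=6: acc |= 6<<0 -> acc=6 shift=7
  byte[9]=0xED cont=1 payload=0x6D=109: acc |= 109<<7 -> acc=13958 shift=14
  byte[10]=0x07 cont=0 payload=0x07=7: acc |= 7<<14 -> acc=128646 shift=21 [end]
Varint 4: bytes[8:11] = 86 ED 07 -> value 128646 (3 byte(s))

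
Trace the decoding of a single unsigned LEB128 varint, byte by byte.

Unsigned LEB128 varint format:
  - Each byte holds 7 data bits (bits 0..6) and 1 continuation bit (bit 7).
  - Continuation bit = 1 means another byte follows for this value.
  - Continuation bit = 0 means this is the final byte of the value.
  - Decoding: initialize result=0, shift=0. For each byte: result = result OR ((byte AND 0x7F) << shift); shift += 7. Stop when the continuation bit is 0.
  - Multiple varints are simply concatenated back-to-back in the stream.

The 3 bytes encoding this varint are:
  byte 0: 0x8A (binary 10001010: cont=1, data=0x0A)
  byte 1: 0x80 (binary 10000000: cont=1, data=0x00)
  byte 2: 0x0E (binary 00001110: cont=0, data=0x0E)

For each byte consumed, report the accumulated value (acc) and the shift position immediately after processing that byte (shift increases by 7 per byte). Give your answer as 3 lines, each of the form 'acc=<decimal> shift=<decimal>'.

byte 0=0x8A: payload=0x0A=10, contrib = 10<<0 = 10; acc -> 10, shift -> 7
byte 1=0x80: payload=0x00=0, contrib = 0<<7 = 0; acc -> 10, shift -> 14
byte 2=0x0E: payload=0x0E=14, contrib = 14<<14 = 229376; acc -> 229386, shift -> 21

Answer: acc=10 shift=7
acc=10 shift=14
acc=229386 shift=21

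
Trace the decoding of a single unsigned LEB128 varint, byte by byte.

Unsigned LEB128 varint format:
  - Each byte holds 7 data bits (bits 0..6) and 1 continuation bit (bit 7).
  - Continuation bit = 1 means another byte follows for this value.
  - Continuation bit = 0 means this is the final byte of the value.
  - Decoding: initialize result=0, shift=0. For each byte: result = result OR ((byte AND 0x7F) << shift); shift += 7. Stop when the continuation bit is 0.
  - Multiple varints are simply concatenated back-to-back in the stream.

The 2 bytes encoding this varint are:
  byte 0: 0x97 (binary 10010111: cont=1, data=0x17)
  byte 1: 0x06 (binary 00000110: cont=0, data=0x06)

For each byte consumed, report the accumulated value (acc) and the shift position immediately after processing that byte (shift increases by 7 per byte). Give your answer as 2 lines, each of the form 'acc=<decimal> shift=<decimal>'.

Answer: acc=23 shift=7
acc=791 shift=14

Derivation:
byte 0=0x97: payload=0x17=23, contrib = 23<<0 = 23; acc -> 23, shift -> 7
byte 1=0x06: payload=0x06=6, contrib = 6<<7 = 768; acc -> 791, shift -> 14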